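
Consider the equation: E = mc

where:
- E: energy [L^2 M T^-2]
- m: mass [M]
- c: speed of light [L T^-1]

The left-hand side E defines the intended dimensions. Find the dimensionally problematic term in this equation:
The right-hand side term mc

E has dimensions [L^2 M T^-2], but mc has dimensions [L M T^-1], so the term mc is dimensionally wrong for E.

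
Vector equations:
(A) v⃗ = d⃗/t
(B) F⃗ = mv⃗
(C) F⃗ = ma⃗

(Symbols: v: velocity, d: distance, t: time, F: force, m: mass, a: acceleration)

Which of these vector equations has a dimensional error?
(B) F⃗ = mv⃗

(A) v⃗ = d⃗/t: LHS [L T^-1], RHS [L T^-1] ✓ — displacement (vector) divided by time (scalar)
(B) F⃗ = mv⃗: LHS [L M T^-2], RHS [L M T^-1] ✗ — mass times velocity is momentum, not force; should be ma⃗
(C) F⃗ = ma⃗: LHS [L M T^-2], RHS [L M T^-2] ✓ — Force and acceleration are vectors, mass is a scalar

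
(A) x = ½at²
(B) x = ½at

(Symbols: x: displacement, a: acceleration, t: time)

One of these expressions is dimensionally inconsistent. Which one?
(B)

(A) x = ½at²: LHS [L], RHS [L] ✓
(B) x = ½at: LHS [L], RHS [L T^-1] ✗

Expression (B) x = ½at is dimensionally incorrect.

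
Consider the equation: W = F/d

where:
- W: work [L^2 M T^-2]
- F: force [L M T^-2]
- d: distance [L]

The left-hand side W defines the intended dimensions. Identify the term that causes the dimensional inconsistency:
The right-hand side term F/d

W has dimensions [L^2 M T^-2], but F/d has dimensions [M T^-2], so the term F/d is dimensionally wrong for W.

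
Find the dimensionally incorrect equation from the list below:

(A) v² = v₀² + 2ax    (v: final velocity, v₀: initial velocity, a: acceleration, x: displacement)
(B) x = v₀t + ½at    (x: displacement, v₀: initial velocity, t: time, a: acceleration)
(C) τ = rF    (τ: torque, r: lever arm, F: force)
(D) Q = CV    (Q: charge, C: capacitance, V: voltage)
(B) x = v₀t + ½at

The equation (B) x = v₀t + ½at is dimensionally incorrect.

LHS (x): [L]
RHS terms:
  - v₀t: [L] ✓
  - ½at: [L T^-1] ✗ (does not match LHS)

The dimensions do not match. The other three equations balance.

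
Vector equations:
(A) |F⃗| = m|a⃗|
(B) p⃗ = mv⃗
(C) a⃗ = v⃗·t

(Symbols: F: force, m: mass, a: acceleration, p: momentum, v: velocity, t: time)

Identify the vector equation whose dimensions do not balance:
(C) a⃗ = v⃗·t

(A) |F⃗| = m|a⃗|: LHS [L M T^-2], RHS [L M T^-2] ✓ — magnitudes of vectors are scalars
(B) p⃗ = mv⃗: LHS [L M T^-1], RHS [L M T^-1] ✓ — mass (scalar) times velocity (vector)
(C) a⃗ = v⃗·t: LHS [L T^-2], RHS [L] ✗ — acceleration is velocity per time; should be v⃗/t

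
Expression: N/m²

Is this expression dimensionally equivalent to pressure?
Yes

The expression N/m² has dimensions [L^-1 M T^-2], which is exactly pressure [L^-1 M T^-2].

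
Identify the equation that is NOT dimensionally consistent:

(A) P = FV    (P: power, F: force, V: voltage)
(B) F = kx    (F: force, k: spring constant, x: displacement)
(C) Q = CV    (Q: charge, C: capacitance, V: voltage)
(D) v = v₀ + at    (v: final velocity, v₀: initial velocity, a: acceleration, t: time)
(A) P = FV

The equation (A) P = FV is dimensionally incorrect.

LHS (P): [L^2 M T^-3]
RHS (FV): [I^-1 L^3 M^2 T^-5] ✗

The dimensions do not match. The other three equations balance.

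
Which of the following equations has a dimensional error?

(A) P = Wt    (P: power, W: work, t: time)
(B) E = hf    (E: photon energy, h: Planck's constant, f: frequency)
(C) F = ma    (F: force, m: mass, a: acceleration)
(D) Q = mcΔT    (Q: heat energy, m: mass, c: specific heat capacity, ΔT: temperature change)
(A) P = Wt

The equation (A) P = Wt is dimensionally incorrect.

LHS (P): [L^2 M T^-3]
RHS (Wt): [L^2 M T^-1] ✗

The dimensions do not match. The other three equations balance.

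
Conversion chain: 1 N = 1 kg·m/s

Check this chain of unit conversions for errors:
The chain is incorrect (it contains an error).

Incorrect: Newton is kg·m/s², not kg·m/s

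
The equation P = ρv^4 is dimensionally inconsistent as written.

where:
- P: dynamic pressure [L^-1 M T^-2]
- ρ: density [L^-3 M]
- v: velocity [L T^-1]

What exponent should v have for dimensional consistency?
The exponent of v should be 2: P = ρv^2

The LHS P has dimensions [L^-1 M T^-2]; v has dimensions [L T^-1].
As written, the RHS ρv^4 (exponent 4 on v) has dimensions [L M T^-4], which does not match.
With exponent 2, the RHS ρv^2 has dimensions [L^-1 M T^-2], matching the LHS.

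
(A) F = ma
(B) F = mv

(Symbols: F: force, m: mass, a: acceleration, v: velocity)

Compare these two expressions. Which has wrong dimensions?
(B)

(A) F = ma: LHS [L M T^-2], RHS [L M T^-2] ✓
(B) F = mv: LHS [L M T^-2], RHS [L M T^-1] ✗

Expression (B) F = mv is dimensionally incorrect.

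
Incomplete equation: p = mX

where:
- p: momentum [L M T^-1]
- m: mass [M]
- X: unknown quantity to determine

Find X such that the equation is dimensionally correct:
X = v (velocity), dimensions [L T^-1]

p has dimensions [L M T^-1]; the rest of the RHS (m) has dimensions [M].
So X must have dimensions [L T^-1] — X = v (velocity).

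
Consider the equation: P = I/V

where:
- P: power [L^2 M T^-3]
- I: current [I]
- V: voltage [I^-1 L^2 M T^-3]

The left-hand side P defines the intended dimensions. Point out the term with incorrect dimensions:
The right-hand side term I/V

P has dimensions [L^2 M T^-3], but I/V has dimensions [I^2 L^-2 M^-1 T^3], so the term I/V is dimensionally wrong for P.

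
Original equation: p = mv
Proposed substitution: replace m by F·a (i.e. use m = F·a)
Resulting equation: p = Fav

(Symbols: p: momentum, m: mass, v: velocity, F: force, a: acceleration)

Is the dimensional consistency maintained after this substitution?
No

[m] = [M] and [F·a] = [L^2 M T^-4]. These differ, so the substitution replaces a quantity by one of different dimensions and the result p = Fav has LHS [L M T^-1] vs RHS [L^3 M T^-5] — inconsistent.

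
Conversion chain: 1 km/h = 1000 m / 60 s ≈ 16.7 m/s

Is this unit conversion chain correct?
The chain is incorrect (it contains an error).

Incorrect: 1 h = 3600 s, not 60 s (1 km/h ≈ 0.278 m/s)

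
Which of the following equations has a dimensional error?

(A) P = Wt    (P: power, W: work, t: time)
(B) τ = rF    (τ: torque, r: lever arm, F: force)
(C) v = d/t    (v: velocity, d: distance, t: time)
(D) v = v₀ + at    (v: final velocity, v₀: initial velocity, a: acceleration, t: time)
(A) P = Wt

The equation (A) P = Wt is dimensionally incorrect.

LHS (P): [L^2 M T^-3]
RHS (Wt): [L^2 M T^-1] ✗

The dimensions do not match. The other three equations balance.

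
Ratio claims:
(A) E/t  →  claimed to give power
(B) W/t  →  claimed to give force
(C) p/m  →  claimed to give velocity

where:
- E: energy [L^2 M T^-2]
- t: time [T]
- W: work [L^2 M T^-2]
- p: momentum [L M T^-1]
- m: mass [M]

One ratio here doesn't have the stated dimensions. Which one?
(B) W/t does not give force

(A) E/t: [L^2 M T^-3] = power [L^2 M T^-3] ✓
(B) W/t: [L^2 M T^-3] ≠ force [L M T^-2] ✗
(C) p/m: [L T^-1] = velocity [L T^-1] ✓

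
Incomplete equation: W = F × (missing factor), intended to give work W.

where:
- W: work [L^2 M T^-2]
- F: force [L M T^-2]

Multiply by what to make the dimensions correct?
d (distance), dimensions [L]

W has dimensions [L^2 M T^-2] and F has dimensions [L M T^-2].
The missing factor must have dimensions [L^2 M T^-2] / [L M T^-2] = [L], i.e. distance (d).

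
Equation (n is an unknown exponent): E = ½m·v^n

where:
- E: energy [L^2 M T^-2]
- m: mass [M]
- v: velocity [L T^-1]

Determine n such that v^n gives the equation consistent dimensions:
n = 2

E has dimensions [L^2 M T^-2]; v has dimensions [L T^-1].
The rest of the RHS has dimensions [M], so v^n must supply [L^2 T^-2].
With n = 2: ½m·v^2 has dimensions [L^2 M T^-2], matching the LHS ✓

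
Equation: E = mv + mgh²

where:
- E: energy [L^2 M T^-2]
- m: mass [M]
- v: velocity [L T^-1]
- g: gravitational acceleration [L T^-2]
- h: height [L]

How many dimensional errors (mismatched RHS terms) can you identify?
2

LHS E: [L^2 M T^-2]
- mv: [L M T^-1] ✗
- mgh²: [L^3 M T^-2] ✗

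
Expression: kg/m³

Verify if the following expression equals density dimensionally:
Yes

The expression kg/m³ has dimensions [L^-3 M], which is exactly density [L^-3 M].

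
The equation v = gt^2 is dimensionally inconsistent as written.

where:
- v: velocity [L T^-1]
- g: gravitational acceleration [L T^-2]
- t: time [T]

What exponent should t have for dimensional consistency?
The exponent of t should be 1: v = gt

The LHS v has dimensions [L T^-1]; t has dimensions [T].
As written, the RHS gt^2 (exponent 2 on t) has dimensions [L], which does not match.
With exponent 1, the RHS gt has dimensions [L T^-1], matching the LHS.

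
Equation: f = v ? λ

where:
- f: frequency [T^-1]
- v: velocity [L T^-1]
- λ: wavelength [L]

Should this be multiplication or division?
division (÷): f = v ÷ λ

f [T^-1]; v [L T^-1]; λ [L].
v × λ → [L^2 T^-1] ✗
v ÷ λ → [T^-1] ✓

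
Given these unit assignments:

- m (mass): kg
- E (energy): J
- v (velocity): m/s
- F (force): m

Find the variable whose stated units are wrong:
F

The variable F (force) should have units N, not m.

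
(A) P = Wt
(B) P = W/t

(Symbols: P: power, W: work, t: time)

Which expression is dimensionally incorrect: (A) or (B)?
(A)

(A) P = Wt: LHS [L^2 M T^-3], RHS [L^2 M T^-1] ✗
(B) P = W/t: LHS [L^2 M T^-3], RHS [L^2 M T^-3] ✓

Expression (A) P = Wt is dimensionally incorrect.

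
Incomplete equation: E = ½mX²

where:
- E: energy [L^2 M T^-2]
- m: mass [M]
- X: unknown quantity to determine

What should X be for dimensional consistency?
X = v (velocity), dimensions [L T^-1]

E has dimensions [L^2 M T^-2]; the rest of the RHS (½m) has dimensions [M].
So X² must have dimensions [L^2 T^-2], i.e. X has dimensions [L T^-1] — X = v (velocity).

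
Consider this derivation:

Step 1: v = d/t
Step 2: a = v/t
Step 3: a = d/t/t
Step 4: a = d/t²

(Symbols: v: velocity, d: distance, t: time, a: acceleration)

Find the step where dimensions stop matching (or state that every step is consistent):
No step introduces an error — all steps are dimensionally consistent.

Step 1: v = d/t → LHS [L T^-1], RHS [L T^-1] ✓
Step 2: a = v/t → LHS [L T^-2], RHS [L T^-2] ✓
Step 3: a = d/t/t → LHS [L T^-2], RHS [L T^-2] ✓
Step 4: a = d/t² → LHS [L T^-2], RHS [L T^-2] ✓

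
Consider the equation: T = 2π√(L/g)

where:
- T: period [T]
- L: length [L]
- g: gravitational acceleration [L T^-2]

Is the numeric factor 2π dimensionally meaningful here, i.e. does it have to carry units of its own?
No

T has dimensions [T] and √(L/g) already has dimensions [T], so the equation balances without 2π contributing any dimensions. 2π is a pure (dimensionless) number; changing or removing it would not affect dimensional consistency.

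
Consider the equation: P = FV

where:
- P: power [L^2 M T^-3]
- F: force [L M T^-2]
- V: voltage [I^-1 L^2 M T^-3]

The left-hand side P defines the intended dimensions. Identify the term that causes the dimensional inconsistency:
The right-hand side term FV

P has dimensions [L^2 M T^-3], but FV has dimensions [I^-1 L^3 M^2 T^-5], so the term FV is dimensionally wrong for P.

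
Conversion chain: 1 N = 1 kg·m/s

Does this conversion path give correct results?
The chain is incorrect (it contains an error).

Incorrect: Newton is kg·m/s², not kg·m/s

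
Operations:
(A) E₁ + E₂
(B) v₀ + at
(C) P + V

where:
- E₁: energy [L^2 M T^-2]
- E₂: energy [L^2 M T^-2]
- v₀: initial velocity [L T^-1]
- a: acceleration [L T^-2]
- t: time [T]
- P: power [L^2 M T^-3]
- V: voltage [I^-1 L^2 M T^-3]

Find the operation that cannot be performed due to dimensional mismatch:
(C) P + V

(A) E₁ + E₂: E₁ [L^2 M T^-2] and E₂ [L^2 M T^-2] — same dimensions ✓
(B) v₀ + at: v₀ [L T^-1] and at [L T^-1] — same dimensions ✓
(C) P + V: P [L^2 M T^-3] and V [I^-1 L^2 M T^-3] — different dimensions cannot be added/subtracted ✗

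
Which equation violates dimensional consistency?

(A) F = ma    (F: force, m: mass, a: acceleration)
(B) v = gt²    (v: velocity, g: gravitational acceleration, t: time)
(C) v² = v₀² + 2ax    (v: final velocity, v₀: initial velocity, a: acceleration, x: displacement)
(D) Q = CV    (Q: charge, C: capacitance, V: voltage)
(B) v = gt²

The equation (B) v = gt² is dimensionally incorrect.

LHS (v): [L T^-1]
RHS (gt²): [L] ✗

The dimensions do not match. The other three equations balance.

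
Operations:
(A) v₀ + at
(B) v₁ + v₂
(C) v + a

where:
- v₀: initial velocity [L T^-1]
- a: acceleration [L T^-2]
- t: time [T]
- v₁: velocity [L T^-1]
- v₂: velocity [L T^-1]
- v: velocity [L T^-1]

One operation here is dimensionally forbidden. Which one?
(C) v + a

(A) v₀ + at: v₀ [L T^-1] and at [L T^-1] — same dimensions ✓
(B) v₁ + v₂: v₁ [L T^-1] and v₂ [L T^-1] — same dimensions ✓
(C) v + a: v [L T^-1] and a [L T^-2] — different dimensions cannot be added/subtracted ✗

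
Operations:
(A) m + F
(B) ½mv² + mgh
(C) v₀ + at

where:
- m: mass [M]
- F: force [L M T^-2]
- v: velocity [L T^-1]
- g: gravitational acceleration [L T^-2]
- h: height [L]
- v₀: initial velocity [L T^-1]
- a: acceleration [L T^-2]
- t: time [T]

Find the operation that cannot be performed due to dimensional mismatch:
(A) m + F

(A) m + F: m [M] and F [L M T^-2] — different dimensions cannot be added/subtracted ✗
(B) ½mv² + mgh: ½mv² [L^2 M T^-2] and mgh [L^2 M T^-2] — same dimensions ✓
(C) v₀ + at: v₀ [L T^-1] and at [L T^-1] — same dimensions ✓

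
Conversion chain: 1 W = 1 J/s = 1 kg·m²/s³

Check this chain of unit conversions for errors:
The chain is correct (no errors).

Correct: Watt is Joule per second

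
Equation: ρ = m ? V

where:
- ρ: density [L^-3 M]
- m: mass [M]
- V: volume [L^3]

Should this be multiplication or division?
division (÷): ρ = m ÷ V

ρ [L^-3 M]; m [M]; V [L^3].
m × V → [L^3 M] ✗
m ÷ V → [L^-3 M] ✓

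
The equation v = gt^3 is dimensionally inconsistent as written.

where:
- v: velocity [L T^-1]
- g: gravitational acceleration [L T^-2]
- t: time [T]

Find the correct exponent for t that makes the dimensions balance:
The exponent of t should be 1: v = gt

The LHS v has dimensions [L T^-1]; t has dimensions [T].
As written, the RHS gt^3 (exponent 3 on t) has dimensions [L T], which does not match.
With exponent 1, the RHS gt has dimensions [L T^-1], matching the LHS.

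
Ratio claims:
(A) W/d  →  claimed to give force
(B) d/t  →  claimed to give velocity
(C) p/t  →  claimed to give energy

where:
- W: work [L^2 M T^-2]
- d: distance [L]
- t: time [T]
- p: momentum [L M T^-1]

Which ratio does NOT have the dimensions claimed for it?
(C) p/t does not give energy

(A) W/d: [L M T^-2] = force [L M T^-2] ✓
(B) d/t: [L T^-1] = velocity [L T^-1] ✓
(C) p/t: [L M T^-2] ≠ energy [L^2 M T^-2] ✗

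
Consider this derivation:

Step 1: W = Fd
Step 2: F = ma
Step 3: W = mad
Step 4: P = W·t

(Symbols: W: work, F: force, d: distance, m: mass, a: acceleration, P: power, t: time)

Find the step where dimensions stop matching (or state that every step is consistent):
Step 4

Step 1: W = Fd → LHS [L^2 M T^-2], RHS [L^2 M T^-2] ✓
Step 2: F = ma → LHS [L M T^-2], RHS [L M T^-2] ✓
Step 3: W = mad → LHS [L^2 M T^-2], RHS [L^2 M T^-2] ✓
Step 4: P = W·t → LHS [L^2 M T^-3], RHS [L^2 M T^-1] ✗

The first dimensional inconsistency appears in step 4: P = W·t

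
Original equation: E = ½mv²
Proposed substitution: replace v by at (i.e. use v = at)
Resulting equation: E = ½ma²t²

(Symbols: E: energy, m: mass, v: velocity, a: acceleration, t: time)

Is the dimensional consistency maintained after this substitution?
Yes

[v] = [L T^-1] and [at] = [L T^-1]. These match, so the substitution replaces a quantity by one of the same dimensions and the result E = ½ma²t² has LHS [L^2 M T^-2] vs RHS [L^2 M T^-2] — still consistent.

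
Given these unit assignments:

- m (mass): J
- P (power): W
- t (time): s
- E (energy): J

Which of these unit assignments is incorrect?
m

The variable m (mass) should have units kg, not J.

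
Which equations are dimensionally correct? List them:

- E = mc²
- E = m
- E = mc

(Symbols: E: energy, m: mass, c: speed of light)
Dimensionally correct: E = mc²
Dimensionally incorrect: E = m, E = mc
Ordered (correct first, then incorrect): E = mc², E = m, E = mc

- E = mc²: LHS [L^2 M T^-2], RHS [L^2 M T^-2] → correct ✓
- E = m: LHS [L^2 M T^-2], RHS [M] → incorrect ✗
- E = mc: LHS [L^2 M T^-2], RHS [L M T^-1] → incorrect ✗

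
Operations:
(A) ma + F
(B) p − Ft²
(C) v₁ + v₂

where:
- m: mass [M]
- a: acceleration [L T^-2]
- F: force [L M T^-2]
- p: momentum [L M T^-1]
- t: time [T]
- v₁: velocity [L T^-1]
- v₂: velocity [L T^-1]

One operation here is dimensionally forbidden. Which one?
(B) p − Ft²

(A) ma + F: ma [L M T^-2] and F [L M T^-2] — same dimensions ✓
(B) p − Ft²: p [L M T^-1] and Ft² [L M] — different dimensions cannot be added/subtracted ✗
(C) v₁ + v₂: v₁ [L T^-1] and v₂ [L T^-1] — same dimensions ✓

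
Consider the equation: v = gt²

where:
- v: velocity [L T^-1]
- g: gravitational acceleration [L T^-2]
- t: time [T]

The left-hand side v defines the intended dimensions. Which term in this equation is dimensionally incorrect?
The right-hand side term gt²

v has dimensions [L T^-1], but gt² has dimensions [L], so the term gt² is dimensionally wrong for v.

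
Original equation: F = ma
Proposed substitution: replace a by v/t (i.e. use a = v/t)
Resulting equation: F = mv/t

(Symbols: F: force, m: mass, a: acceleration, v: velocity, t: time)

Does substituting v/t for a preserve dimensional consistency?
Yes

[a] = [L T^-2] and [v/t] = [L T^-2]. These match, so the substitution replaces a quantity by one of the same dimensions and the result F = mv/t has LHS [L M T^-2] vs RHS [L M T^-2] — still consistent.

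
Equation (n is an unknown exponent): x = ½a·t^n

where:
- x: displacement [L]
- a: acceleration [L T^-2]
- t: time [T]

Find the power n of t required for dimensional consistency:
n = 2

x has dimensions [L]; t has dimensions [T].
The rest of the RHS has dimensions [L T^-2], so t^n must supply [T^2].
With n = 2: ½a·t^2 has dimensions [L], matching the LHS ✓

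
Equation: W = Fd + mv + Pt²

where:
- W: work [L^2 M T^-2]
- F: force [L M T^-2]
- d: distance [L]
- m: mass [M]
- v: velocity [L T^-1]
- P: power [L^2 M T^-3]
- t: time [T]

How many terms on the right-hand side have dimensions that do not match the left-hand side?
2

LHS W: [L^2 M T^-2]
- Fd: [L^2 M T^-2] ✓
- mv: [L M T^-1] ✗
- Pt²: [L^2 M T^-1] ✗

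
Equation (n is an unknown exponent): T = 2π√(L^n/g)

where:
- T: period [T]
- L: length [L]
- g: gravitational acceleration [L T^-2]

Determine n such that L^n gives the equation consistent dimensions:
n = 1

T has dimensions [T]; L has dimensions [L].
With n = 1: 2π√(L^1/g) has dimensions [T], matching the LHS ✓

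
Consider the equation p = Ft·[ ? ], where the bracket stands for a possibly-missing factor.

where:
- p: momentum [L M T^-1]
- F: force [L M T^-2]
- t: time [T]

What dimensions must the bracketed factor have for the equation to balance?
Nothing is missing — the bracketed factor must be dimensionless.

p has dimensions [L M T^-1] and Ft already has dimensions [L M T^-1], so p = Ft is dimensionally complete.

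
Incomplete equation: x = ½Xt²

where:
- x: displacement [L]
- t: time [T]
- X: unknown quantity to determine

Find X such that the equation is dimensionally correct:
X = a (acceleration), dimensions [L T^-2]

x has dimensions [L]; the rest of the RHS (½ t²) has dimensions [T^2].
So X must have dimensions [L T^-2] — X = a (acceleration).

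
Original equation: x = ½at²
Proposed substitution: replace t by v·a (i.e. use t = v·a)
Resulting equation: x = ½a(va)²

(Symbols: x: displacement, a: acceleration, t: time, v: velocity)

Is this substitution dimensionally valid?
No

[t] = [T] and [v·a] = [L^2 T^-3]. These differ, so the substitution replaces a quantity by one of different dimensions and the result x = ½a(va)² has LHS [L] vs RHS [L^5 T^-8] — inconsistent.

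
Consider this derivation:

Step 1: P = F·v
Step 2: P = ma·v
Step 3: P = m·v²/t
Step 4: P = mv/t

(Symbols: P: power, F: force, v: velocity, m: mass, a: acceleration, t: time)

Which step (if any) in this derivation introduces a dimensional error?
Step 4

Step 1: P = F·v → LHS [L^2 M T^-3], RHS [L^2 M T^-3] ✓
Step 2: P = ma·v → LHS [L^2 M T^-3], RHS [L^2 M T^-3] ✓
Step 3: P = m·v²/t → LHS [L^2 M T^-3], RHS [L^2 M T^-3] ✓
Step 4: P = mv/t → LHS [L^2 M T^-3], RHS [L M T^-2] ✗

The first dimensional inconsistency appears in step 4: P = mv/t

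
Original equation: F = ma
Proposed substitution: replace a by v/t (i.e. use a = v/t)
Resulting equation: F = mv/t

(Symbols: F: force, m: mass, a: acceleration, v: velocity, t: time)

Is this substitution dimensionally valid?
Yes

[a] = [L T^-2] and [v/t] = [L T^-2]. These match, so the substitution replaces a quantity by one of the same dimensions and the result F = mv/t has LHS [L M T^-2] vs RHS [L M T^-2] — still consistent.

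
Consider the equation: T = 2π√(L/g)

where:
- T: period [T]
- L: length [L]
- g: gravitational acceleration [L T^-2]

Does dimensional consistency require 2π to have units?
No

T has dimensions [T] and √(L/g) already has dimensions [T], so the equation balances without 2π contributing any dimensions. 2π is a pure (dimensionless) number; changing or removing it would not affect dimensional consistency.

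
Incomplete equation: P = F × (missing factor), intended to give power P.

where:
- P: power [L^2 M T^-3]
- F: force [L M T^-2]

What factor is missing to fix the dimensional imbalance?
v (velocity), dimensions [L T^-1]

P has dimensions [L^2 M T^-3] and F has dimensions [L M T^-2].
The missing factor must have dimensions [L^2 M T^-3] / [L M T^-2] = [L T^-1], i.e. velocity (v).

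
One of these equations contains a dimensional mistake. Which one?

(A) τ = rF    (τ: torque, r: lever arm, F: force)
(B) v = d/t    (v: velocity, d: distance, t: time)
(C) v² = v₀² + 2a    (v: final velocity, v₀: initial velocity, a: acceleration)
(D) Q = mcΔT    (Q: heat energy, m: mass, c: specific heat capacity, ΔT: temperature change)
(C) v² = v₀² + 2a

The equation (C) v² = v₀² + 2a is dimensionally incorrect.

LHS (v²): [L^2 T^-2]
RHS terms:
  - v₀²: [L^2 T^-2] ✓
  - 2a: [L T^-2] ✗ (does not match LHS)

The dimensions do not match. The other three equations balance.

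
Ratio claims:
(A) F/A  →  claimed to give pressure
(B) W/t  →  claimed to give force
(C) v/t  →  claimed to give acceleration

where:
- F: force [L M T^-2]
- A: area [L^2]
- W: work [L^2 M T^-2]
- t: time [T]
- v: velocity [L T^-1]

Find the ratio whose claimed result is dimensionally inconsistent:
(B) W/t does not give force

(A) F/A: [L^-1 M T^-2] = pressure [L^-1 M T^-2] ✓
(B) W/t: [L^2 M T^-3] ≠ force [L M T^-2] ✗
(C) v/t: [L T^-2] = acceleration [L T^-2] ✓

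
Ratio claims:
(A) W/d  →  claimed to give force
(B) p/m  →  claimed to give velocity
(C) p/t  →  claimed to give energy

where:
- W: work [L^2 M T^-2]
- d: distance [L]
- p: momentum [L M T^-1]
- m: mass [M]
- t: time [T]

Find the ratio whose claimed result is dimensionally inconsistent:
(C) p/t does not give energy

(A) W/d: [L M T^-2] = force [L M T^-2] ✓
(B) p/m: [L T^-1] = velocity [L T^-1] ✓
(C) p/t: [L M T^-2] ≠ energy [L^2 M T^-2] ✗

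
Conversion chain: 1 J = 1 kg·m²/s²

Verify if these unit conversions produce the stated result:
The chain is correct (no errors).

Correct: Joule is defined as kg·m²/s²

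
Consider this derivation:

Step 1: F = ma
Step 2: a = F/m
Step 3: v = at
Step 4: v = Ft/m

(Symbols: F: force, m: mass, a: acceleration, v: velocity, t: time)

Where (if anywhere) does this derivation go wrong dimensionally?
No step introduces an error — all steps are dimensionally consistent.

Step 1: F = ma → LHS [L M T^-2], RHS [L M T^-2] ✓
Step 2: a = F/m → LHS [L T^-2], RHS [L T^-2] ✓
Step 3: v = at → LHS [L T^-1], RHS [L T^-1] ✓
Step 4: v = Ft/m → LHS [L T^-1], RHS [L T^-1] ✓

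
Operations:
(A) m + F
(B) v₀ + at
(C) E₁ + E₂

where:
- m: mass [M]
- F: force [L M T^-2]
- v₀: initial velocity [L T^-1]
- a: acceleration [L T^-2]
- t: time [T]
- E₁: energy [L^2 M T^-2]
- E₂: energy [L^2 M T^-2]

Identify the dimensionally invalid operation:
(A) m + F

(A) m + F: m [M] and F [L M T^-2] — different dimensions cannot be added/subtracted ✗
(B) v₀ + at: v₀ [L T^-1] and at [L T^-1] — same dimensions ✓
(C) E₁ + E₂: E₁ [L^2 M T^-2] and E₂ [L^2 M T^-2] — same dimensions ✓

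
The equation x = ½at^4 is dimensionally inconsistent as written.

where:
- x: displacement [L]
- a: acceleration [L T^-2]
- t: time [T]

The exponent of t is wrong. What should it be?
The exponent of t should be 2: x = ½at^2

The LHS x has dimensions [L]; t has dimensions [T].
As written, the RHS ½at^4 (exponent 4 on t) has dimensions [L T^2], which does not match.
With exponent 2, the RHS ½at^2 has dimensions [L], matching the LHS.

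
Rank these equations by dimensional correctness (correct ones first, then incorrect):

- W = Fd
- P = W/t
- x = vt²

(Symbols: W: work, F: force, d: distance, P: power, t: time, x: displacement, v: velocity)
Dimensionally correct: W = Fd, P = W/t
Dimensionally incorrect: x = vt²
Ordered (correct first, then incorrect): W = Fd, P = W/t, x = vt²

- W = Fd: LHS [L^2 M T^-2], RHS [L^2 M T^-2] → correct ✓
- P = W/t: LHS [L^2 M T^-3], RHS [L^2 M T^-3] → correct ✓
- x = vt²: LHS [L], RHS [L T] → incorrect ✗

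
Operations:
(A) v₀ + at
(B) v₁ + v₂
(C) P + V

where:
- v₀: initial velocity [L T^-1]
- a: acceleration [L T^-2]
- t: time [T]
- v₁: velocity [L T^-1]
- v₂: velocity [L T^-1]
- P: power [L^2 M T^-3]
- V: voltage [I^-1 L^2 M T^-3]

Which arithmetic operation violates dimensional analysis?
(C) P + V

(A) v₀ + at: v₀ [L T^-1] and at [L T^-1] — same dimensions ✓
(B) v₁ + v₂: v₁ [L T^-1] and v₂ [L T^-1] — same dimensions ✓
(C) P + V: P [L^2 M T^-3] and V [I^-1 L^2 M T^-3] — different dimensions cannot be added/subtracted ✗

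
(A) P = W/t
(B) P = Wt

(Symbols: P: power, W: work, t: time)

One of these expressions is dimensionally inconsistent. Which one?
(B)

(A) P = W/t: LHS [L^2 M T^-3], RHS [L^2 M T^-3] ✓
(B) P = Wt: LHS [L^2 M T^-3], RHS [L^2 M T^-1] ✗

Expression (B) P = Wt is dimensionally incorrect.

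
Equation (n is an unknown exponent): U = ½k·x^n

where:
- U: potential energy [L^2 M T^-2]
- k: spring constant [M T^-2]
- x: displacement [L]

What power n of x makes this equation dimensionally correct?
n = 2

U has dimensions [L^2 M T^-2]; x has dimensions [L].
The rest of the RHS has dimensions [M T^-2], so x^n must supply [L^2].
With n = 2: ½k·x^2 has dimensions [L^2 M T^-2], matching the LHS ✓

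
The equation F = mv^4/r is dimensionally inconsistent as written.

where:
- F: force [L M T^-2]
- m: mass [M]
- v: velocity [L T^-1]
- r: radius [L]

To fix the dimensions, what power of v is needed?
The exponent of v should be 2: F = mv^2/r

The LHS F has dimensions [L M T^-2]; v has dimensions [L T^-1].
As written, the RHS mv^4/r (exponent 4 on v) has dimensions [L^3 M T^-4], which does not match.
With exponent 2, the RHS mv^2/r has dimensions [L M T^-2], matching the LHS.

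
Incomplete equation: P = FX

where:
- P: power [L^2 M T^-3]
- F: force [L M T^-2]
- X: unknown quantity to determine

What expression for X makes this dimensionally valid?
X = v (velocity), dimensions [L T^-1]

P has dimensions [L^2 M T^-3]; the rest of the RHS (F) has dimensions [L M T^-2].
So X must have dimensions [L T^-1] — X = v (velocity).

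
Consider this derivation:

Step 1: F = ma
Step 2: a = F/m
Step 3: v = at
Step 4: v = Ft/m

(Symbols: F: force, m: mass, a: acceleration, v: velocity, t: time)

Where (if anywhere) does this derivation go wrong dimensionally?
No step introduces an error — all steps are dimensionally consistent.

Step 1: F = ma → LHS [L M T^-2], RHS [L M T^-2] ✓
Step 2: a = F/m → LHS [L T^-2], RHS [L T^-2] ✓
Step 3: v = at → LHS [L T^-1], RHS [L T^-1] ✓
Step 4: v = Ft/m → LHS [L T^-1], RHS [L T^-1] ✓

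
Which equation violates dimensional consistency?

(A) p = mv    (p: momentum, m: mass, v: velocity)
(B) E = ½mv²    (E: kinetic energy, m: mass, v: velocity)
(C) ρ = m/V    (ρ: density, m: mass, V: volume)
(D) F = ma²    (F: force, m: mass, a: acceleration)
(D) F = ma²

The equation (D) F = ma² is dimensionally incorrect.

LHS (F): [L M T^-2]
RHS (ma²): [L^2 M T^-4] ✗

The dimensions do not match. The other three equations balance.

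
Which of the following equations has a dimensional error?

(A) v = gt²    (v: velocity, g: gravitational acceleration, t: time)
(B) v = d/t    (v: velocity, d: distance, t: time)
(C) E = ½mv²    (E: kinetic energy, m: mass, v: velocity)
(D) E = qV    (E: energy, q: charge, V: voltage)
(A) v = gt²

The equation (A) v = gt² is dimensionally incorrect.

LHS (v): [L T^-1]
RHS (gt²): [L] ✗

The dimensions do not match. The other three equations balance.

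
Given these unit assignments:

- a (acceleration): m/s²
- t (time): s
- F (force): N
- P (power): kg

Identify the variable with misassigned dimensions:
P

The variable P (power) should have units W, not kg.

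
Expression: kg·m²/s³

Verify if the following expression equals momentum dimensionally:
No

The expression kg·m²/s³ has dimensions [L^2 M T^-3], but momentum has dimensions [L M T^-1].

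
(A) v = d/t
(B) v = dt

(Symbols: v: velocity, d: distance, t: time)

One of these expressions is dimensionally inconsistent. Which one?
(B)

(A) v = d/t: LHS [L T^-1], RHS [L T^-1] ✓
(B) v = dt: LHS [L T^-1], RHS [L T] ✗

Expression (B) v = dt is dimensionally incorrect.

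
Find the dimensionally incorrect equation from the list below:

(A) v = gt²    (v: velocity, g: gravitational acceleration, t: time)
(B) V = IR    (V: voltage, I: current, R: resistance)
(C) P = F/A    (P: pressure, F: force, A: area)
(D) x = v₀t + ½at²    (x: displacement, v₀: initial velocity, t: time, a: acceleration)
(A) v = gt²

The equation (A) v = gt² is dimensionally incorrect.

LHS (v): [L T^-1]
RHS (gt²): [L] ✗

The dimensions do not match. The other three equations balance.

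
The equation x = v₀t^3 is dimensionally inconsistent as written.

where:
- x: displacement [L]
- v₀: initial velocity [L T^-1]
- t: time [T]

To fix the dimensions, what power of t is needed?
The exponent of t should be 1: x = v₀t

The LHS x has dimensions [L]; t has dimensions [T].
As written, the RHS v₀t^3 (exponent 3 on t) has dimensions [L T^2], which does not match.
With exponent 1, the RHS v₀t has dimensions [L], matching the LHS.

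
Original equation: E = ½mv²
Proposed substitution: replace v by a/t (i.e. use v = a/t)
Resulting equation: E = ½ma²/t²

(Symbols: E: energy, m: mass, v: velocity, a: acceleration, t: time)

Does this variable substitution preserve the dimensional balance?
No

[v] = [L T^-1] and [a/t] = [L T^-3]. These differ, so the substitution replaces a quantity by one of different dimensions and the result E = ½ma²/t² has LHS [L^2 M T^-2] vs RHS [L^2 M T^-6] — inconsistent.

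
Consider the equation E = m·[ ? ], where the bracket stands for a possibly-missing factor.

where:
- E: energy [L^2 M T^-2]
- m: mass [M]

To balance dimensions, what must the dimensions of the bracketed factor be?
[L^2 T^-2] — velocity squared (e.g. v²)

E has dimensions [L^2 M T^-2]; m has dimensions [M].
The bracketed factor must supply [L^2 M T^-2] / [M] = [L^2 T^-2].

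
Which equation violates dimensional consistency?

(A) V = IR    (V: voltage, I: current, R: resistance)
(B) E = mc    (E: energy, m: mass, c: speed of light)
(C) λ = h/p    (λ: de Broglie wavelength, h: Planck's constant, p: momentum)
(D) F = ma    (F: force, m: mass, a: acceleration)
(B) E = mc

The equation (B) E = mc is dimensionally incorrect.

LHS (E): [L^2 M T^-2]
RHS (mc): [L M T^-1] ✗

The dimensions do not match. The other three equations balance.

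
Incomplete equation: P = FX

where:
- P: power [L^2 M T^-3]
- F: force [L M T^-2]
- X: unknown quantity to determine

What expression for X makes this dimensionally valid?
X = v (velocity), dimensions [L T^-1]

P has dimensions [L^2 M T^-3]; the rest of the RHS (F) has dimensions [L M T^-2].
So X must have dimensions [L T^-1] — X = v (velocity).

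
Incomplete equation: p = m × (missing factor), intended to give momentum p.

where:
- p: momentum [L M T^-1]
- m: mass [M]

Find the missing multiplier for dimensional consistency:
v (velocity), dimensions [L T^-1]

p has dimensions [L M T^-1] and m has dimensions [M].
The missing factor must have dimensions [L M T^-1] / [M] = [L T^-1], i.e. velocity (v).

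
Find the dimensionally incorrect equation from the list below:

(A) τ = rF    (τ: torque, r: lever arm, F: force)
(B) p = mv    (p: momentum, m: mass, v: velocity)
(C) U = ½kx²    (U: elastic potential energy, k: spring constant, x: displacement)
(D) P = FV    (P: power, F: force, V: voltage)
(D) P = FV

The equation (D) P = FV is dimensionally incorrect.

LHS (P): [L^2 M T^-3]
RHS (FV): [I^-1 L^3 M^2 T^-5] ✗

The dimensions do not match. The other three equations balance.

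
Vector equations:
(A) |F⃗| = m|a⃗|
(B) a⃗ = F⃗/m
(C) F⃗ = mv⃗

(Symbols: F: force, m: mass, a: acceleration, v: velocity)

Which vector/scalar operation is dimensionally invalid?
(C) F⃗ = mv⃗

(A) |F⃗| = m|a⃗|: LHS [L M T^-2], RHS [L M T^-2] ✓ — magnitudes of vectors are scalars
(B) a⃗ = F⃗/m: LHS [L T^-2], RHS [L T^-2] ✓ — force (vector) divided by mass (scalar)
(C) F⃗ = mv⃗: LHS [L M T^-2], RHS [L M T^-1] ✗ — mass times velocity is momentum, not force; should be ma⃗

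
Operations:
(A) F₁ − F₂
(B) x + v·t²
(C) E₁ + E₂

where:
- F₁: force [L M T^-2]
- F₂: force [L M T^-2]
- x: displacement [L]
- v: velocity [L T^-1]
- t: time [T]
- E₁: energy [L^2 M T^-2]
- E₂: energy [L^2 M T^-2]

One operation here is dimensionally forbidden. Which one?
(B) x + v·t²

(A) F₁ − F₂: F₁ [L M T^-2] and F₂ [L M T^-2] — same dimensions ✓
(B) x + v·t²: x [L] and v·t² [L T] — different dimensions cannot be added/subtracted ✗
(C) E₁ + E₂: E₁ [L^2 M T^-2] and E₂ [L^2 M T^-2] — same dimensions ✓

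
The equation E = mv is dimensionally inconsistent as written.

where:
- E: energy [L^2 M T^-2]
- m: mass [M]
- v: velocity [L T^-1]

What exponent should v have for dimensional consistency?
The exponent of v should be 2: E = mv^2

The LHS E has dimensions [L^2 M T^-2]; v has dimensions [L T^-1].
As written, the RHS mv (exponent 1 on v) has dimensions [L M T^-1], which does not match.
With exponent 2, the RHS mv^2 has dimensions [L^2 M T^-2], matching the LHS.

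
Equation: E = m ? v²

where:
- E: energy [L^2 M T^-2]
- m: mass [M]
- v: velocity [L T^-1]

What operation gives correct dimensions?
multiplication (×): E = m × v²

E [L^2 M T^-2]; m [M]; v² [L^2 T^-2].
m × v² → [L^2 M T^-2] ✓
m ÷ v² → [L^-2 M T^2] ✗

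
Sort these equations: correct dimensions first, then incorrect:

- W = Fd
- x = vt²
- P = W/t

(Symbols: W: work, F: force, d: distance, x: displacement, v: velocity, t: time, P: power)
Dimensionally correct: W = Fd, P = W/t
Dimensionally incorrect: x = vt²
Ordered (correct first, then incorrect): W = Fd, P = W/t, x = vt²

- W = Fd: LHS [L^2 M T^-2], RHS [L^2 M T^-2] → correct ✓
- x = vt²: LHS [L], RHS [L T] → incorrect ✗
- P = W/t: LHS [L^2 M T^-3], RHS [L^2 M T^-3] → correct ✓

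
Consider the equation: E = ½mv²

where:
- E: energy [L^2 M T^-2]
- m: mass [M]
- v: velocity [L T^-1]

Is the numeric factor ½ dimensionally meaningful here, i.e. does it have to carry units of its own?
No

E has dimensions [L^2 M T^-2] and mv² already has dimensions [L^2 M T^-2], so the equation balances without ½ contributing any dimensions. ½ is a pure (dimensionless) number; changing or removing it would not affect dimensional consistency.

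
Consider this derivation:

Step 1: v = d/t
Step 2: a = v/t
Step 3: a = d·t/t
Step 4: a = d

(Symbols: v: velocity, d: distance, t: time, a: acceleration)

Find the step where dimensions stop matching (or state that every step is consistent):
Step 3

Step 1: v = d/t → LHS [L T^-1], RHS [L T^-1] ✓
Step 2: a = v/t → LHS [L T^-2], RHS [L T^-2] ✓
Step 3: a = d·t/t → LHS [L T^-2], RHS [L] ✗

The first dimensional inconsistency appears in step 3: a = d·t/t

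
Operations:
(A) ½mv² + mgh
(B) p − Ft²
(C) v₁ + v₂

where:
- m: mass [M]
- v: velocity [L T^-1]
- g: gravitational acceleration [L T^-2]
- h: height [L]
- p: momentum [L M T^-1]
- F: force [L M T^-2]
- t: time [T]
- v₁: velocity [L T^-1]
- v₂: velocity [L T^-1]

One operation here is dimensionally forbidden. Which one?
(B) p − Ft²

(A) ½mv² + mgh: ½mv² [L^2 M T^-2] and mgh [L^2 M T^-2] — same dimensions ✓
(B) p − Ft²: p [L M T^-1] and Ft² [L M] — different dimensions cannot be added/subtracted ✗
(C) v₁ + v₂: v₁ [L T^-1] and v₂ [L T^-1] — same dimensions ✓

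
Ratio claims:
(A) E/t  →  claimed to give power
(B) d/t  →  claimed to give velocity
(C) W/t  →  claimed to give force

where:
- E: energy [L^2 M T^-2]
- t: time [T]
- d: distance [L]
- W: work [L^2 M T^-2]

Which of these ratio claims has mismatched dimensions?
(C) W/t does not give force

(A) E/t: [L^2 M T^-3] = power [L^2 M T^-3] ✓
(B) d/t: [L T^-1] = velocity [L T^-1] ✓
(C) W/t: [L^2 M T^-3] ≠ force [L M T^-2] ✗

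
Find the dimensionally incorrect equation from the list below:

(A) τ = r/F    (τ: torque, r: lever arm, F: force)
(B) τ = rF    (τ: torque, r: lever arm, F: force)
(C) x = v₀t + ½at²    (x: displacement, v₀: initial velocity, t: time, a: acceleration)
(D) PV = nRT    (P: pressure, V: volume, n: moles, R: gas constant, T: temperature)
(A) τ = r/F

The equation (A) τ = r/F is dimensionally incorrect.

LHS (τ): [L^2 M T^-2]
RHS (r/F): [M^-1 T^2] ✗

The dimensions do not match. The other three equations balance.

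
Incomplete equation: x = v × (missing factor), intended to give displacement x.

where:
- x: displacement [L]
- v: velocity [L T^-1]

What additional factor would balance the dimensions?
t (time), dimensions [T]

x has dimensions [L] and v has dimensions [L T^-1].
The missing factor must have dimensions [L] / [L T^-1] = [T], i.e. time (t).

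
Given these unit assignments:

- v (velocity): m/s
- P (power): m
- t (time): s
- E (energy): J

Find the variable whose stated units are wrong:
P

The variable P (power) should have units W, not m.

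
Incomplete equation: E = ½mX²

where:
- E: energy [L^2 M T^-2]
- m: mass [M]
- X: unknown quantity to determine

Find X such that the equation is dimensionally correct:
X = v (velocity), dimensions [L T^-1]

E has dimensions [L^2 M T^-2]; the rest of the RHS (½m) has dimensions [M].
So X² must have dimensions [L^2 T^-2], i.e. X has dimensions [L T^-1] — X = v (velocity).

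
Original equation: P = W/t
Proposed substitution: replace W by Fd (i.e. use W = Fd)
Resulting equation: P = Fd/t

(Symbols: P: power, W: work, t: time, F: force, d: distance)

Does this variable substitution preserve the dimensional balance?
Yes

[W] = [L^2 M T^-2] and [Fd] = [L^2 M T^-2]. These match, so the substitution replaces a quantity by one of the same dimensions and the result P = Fd/t has LHS [L^2 M T^-3] vs RHS [L^2 M T^-3] — still consistent.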